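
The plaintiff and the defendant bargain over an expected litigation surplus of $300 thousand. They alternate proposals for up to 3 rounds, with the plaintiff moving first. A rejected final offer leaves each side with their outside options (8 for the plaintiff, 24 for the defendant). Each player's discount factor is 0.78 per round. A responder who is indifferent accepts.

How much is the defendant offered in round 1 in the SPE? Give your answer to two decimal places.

66.08

By backward induction:
Round 3 (the plaintiff proposes): the defendant gets 24 if talks fail, so the plaintiff offers 24 and keeps 276.
Round 2 (the defendant proposes): the plaintiff can get 276 next round, worth 0.78 × 276 = 215.28 now, so the defendant offers 215.28, keeping 84.72.
Round 1 (the plaintiff proposes): the defendant can get 84.72 next round, worth 0.78 × 84.72 = 66.0816 now; the plaintiff offers that and keeps 233.9184.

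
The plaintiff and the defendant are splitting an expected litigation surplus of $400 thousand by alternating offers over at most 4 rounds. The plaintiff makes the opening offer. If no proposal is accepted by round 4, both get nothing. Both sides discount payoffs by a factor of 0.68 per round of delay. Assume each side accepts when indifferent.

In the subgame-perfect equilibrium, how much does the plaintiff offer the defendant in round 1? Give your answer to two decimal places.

212.81

Round 4 (the defendant proposes): rejection yields 0 for the plaintiff; the defendant offers 0 and keeps 400.
Round 3 (the plaintiff proposes): the defendant can get 400 next round, worth 0.68 × 400 = 272 now; the plaintiff offers that and keeps 128.
Round 2 (the defendant proposes): the plaintiff can get 128 next round, worth 0.68 × 128 = 87.04 now, so the defendant offers 87.04, keeping 312.96.
Round 1 (the plaintiff proposes): the defendant can get 312.96 next round, worth 0.68 × 312.96 = 212.8128 now. The plaintiff offers 212.8128 and keeps 400 − 212.8128 = 187.1872.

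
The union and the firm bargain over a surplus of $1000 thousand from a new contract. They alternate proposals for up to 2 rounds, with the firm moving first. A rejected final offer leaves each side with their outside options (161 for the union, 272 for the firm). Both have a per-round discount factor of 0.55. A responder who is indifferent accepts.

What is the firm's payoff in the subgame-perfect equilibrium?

Round 2 (the union proposes): the firm gets 272 if talks fail, so the union offers 272 and keeps 728.
Round 1 (the firm proposes): the union can get 728 next round, worth 0.55 × 728 = 400.4 now; the firm offers that and keeps 599.6.

599.6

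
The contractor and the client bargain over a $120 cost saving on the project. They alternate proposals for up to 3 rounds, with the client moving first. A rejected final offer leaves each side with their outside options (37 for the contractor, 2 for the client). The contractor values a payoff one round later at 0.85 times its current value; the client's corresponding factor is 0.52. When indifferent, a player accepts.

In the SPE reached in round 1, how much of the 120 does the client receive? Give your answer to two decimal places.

Round 3 (the client proposes): the contractor gets 37 if talks fail, so the client offers 37 and keeps 83.
Round 2 (the contractor proposes): the client can get 83 next round, worth 0.52 × 83 = 43.16 now; the contractor offers that and keeps 76.84.
Round 1 (the client proposes): the contractor can get 76.84 next round, worth 0.85 × 76.84 = 65.314 now, so the client offers 65.314, keeping 54.686.

54.69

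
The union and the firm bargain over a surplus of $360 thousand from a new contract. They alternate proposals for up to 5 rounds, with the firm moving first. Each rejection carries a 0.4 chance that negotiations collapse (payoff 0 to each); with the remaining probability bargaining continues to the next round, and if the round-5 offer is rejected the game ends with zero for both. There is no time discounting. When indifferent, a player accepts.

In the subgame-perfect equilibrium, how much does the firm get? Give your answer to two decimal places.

Round 5 (the firm proposes): rejection yields 0 for the union; the firm offers 0 and keeps 360.
Round 4 (the union proposes): rejecting gives the firm an expected 0.6 × 360 = 216, so the union offers 216, keeping 144.
Round 3 (the firm proposes): rejecting gives the union an expected 0.6 × 144 = 86.4, so the firm offers 86.4, keeping 273.6.
Round 2 (the union proposes): rejecting gives the firm an expected 0.6 × 273.6 = 164.16, so the union offers 164.16, keeping 195.84.
Round 1 (the firm proposes): rejecting gives the union an expected 0.6 × 195.84 = 117.504. The firm offers 117.504 and keeps 360 − 117.504 = 242.496.

242.50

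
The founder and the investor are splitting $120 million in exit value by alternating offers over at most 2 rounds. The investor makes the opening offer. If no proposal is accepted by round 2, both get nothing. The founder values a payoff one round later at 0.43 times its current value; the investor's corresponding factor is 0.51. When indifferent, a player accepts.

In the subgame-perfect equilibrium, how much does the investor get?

68.4

Round 2 (the founder proposes): the investor will accept anything ≥ 0, so the founder offers 0 and keeps 120.
Round 1 (the investor proposes): the founder can get 120 next round, worth 0.43 × 120 = 51.6 now; the investor offers that and keeps 68.4.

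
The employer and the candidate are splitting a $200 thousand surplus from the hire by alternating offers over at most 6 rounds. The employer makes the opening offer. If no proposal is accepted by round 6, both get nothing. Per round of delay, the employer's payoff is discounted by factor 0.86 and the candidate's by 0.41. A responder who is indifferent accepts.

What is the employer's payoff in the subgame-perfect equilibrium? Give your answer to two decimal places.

174.28

Work backward from the last round.
Round 6 (the candidate proposes): the employer will accept anything ≥ 0, so the candidate offers 0 and keeps 200.
Round 5 (the employer proposes): the candidate can get 200 next round, worth 0.41 × 200 = 82 now. The employer offers 82 and keeps 200 − 82 = 118.
Round 4 (the candidate proposes): the employer can get 118 next round, worth 0.86 × 118 = 101.48 now. The candidate offers 101.48 and keeps 200 − 101.48 = 98.52.
Round 3 (the employer proposes): the candidate can get 98.52 next round, worth 0.41 × 98.52 = 40.3932 now; the employer offers that and keeps 159.6068.
Round 2 (the candidate proposes): the employer can get 159.6068 next round, worth 0.86 × 159.6068 = 137.261848 now. The candidate offers 137.261848 and keeps 200 − 137.261848 = 62.738152.
Round 1 (the employer proposes): the candidate can get 62.738152 next round, worth 0.41 × 62.738152 = 25.72264232 now. The employer offers 25.72264232 and keeps 200 − 25.72264232 = 174.27735768.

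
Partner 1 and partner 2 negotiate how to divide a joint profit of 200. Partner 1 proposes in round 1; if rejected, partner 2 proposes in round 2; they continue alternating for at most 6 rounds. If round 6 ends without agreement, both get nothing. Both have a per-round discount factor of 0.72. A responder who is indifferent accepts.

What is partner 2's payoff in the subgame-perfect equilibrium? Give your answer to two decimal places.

Work backward from the last round.
Round 6 (partner 2 proposes): rejection yields 0 for partner 1; partner 2 offers 0 and keeps 200.
Round 5 (partner 1 proposes): partner 2 can get 200 next round, worth 0.72 × 200 = 144 now. Partner 1 offers 144 and keeps 200 − 144 = 56.
Round 4 (partner 2 proposes): partner 1 can get 56 next round, worth 0.72 × 56 = 40.32 now. Partner 2 offers 40.32 and keeps 200 − 40.32 = 159.68.
Round 3 (partner 1 proposes): partner 2 can get 159.68 next round, worth 0.72 × 159.68 = 114.9696 now, so partner 1 offers 114.9696, keeping 85.0304.
Round 2 (partner 2 proposes): partner 1 can get 85.0304 next round, worth 0.72 × 85.0304 = 61.221888 now; partner 2 offers that and keeps 138.778112.
Round 1 (partner 1 proposes): partner 2 can get 138.778112 next round, worth 0.72 × 138.778112 = 99.92024064 now, so partner 1 offers 99.92024064, keeping 100.07975936.

99.92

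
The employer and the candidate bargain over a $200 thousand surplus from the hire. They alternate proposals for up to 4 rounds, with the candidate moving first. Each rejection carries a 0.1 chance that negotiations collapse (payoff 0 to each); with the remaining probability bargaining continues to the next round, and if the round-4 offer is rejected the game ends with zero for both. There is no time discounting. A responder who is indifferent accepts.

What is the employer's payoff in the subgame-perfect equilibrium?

163.8

Round 4 (the employer proposes): the candidate will accept anything ≥ 0, so the employer offers 0 and keeps 200.
Round 3 (the candidate proposes): rejecting gives the employer an expected 0.9 × 200 = 180. The candidate offers 180 and keeps 200 − 180 = 20.
Round 2 (the employer proposes): rejecting gives the candidate an expected 0.9 × 20 = 18. The employer offers 18 and keeps 200 − 18 = 182.
Round 1 (the candidate proposes): rejecting gives the employer an expected 0.9 × 182 = 163.8, so the candidate offers 163.8, keeping 36.2.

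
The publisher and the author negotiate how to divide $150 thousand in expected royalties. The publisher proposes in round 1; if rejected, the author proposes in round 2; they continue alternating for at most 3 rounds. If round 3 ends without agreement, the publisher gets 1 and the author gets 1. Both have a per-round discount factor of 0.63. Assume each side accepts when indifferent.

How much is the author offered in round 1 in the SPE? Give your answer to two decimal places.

35.36

Round 3 (the publisher proposes): the author gets 1 if talks fail, so the publisher offers 1 and keeps 149.
Round 2 (the author proposes): the publisher can get 149 next round, worth 0.63 × 149 = 93.87 now, so the author offers 93.87, keeping 56.13.
Round 1 (the publisher proposes): the author can get 56.13 next round, worth 0.63 × 56.13 = 35.3619 now, so the publisher offers 35.3619, keeping 114.6381.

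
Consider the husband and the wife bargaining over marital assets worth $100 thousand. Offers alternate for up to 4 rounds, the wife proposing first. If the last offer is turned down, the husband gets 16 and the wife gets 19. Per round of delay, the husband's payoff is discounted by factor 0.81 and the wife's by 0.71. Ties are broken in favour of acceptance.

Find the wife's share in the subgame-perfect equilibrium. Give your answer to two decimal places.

Round 4 (the husband proposes): the wife gets 19 if talks fail, so the husband offers 19 and keeps 81.
Round 3 (the wife proposes): the husband can get 81 next round, worth 0.81 × 81 = 65.61 now, so the wife offers 65.61, keeping 34.39.
Round 2 (the husband proposes): the wife can get 34.39 next round, worth 0.71 × 34.39 = 24.4169 now, so the husband offers 24.4169, keeping 75.5831.
Round 1 (the wife proposes): the husband can get 75.5831 next round, worth 0.81 × 75.5831 = 61.222311 now, so the wife offers 61.222311, keeping 38.777689.

38.78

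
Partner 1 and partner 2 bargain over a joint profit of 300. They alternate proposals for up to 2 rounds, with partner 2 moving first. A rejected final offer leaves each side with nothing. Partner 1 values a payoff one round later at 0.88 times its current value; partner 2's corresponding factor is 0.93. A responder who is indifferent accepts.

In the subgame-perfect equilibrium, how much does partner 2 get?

By backward induction:
Round 2 (partner 1 proposes): rejection yields 0 for partner 2; partner 1 offers 0 and keeps 300.
Round 1 (partner 2 proposes): partner 1 can get 300 next round, worth 0.88 × 300 = 264 now. Partner 2 offers 264 and keeps 300 − 264 = 36.

36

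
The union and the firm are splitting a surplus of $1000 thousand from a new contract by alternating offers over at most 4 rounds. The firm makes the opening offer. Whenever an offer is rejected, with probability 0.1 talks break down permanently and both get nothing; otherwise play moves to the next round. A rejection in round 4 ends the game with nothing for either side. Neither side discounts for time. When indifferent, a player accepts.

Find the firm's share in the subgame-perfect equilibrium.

Round 4 (the union proposes): the firm will accept anything ≥ 0, so the union offers 0 and keeps 1000.
Round 3 (the firm proposes): rejecting gives the union an expected 0.9 × 1000 = 900; the firm offers that and keeps 100.
Round 2 (the union proposes): rejecting gives the firm an expected 0.9 × 100 = 90; the union offers that and keeps 910.
Round 1 (the firm proposes): rejecting gives the union an expected 0.9 × 910 = 819. The firm offers 819 and keeps 1000 − 819 = 181.

181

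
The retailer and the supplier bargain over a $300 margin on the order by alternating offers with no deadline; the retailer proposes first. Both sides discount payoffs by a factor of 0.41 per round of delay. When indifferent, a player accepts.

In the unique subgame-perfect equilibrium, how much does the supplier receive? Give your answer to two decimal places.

In a stationary SPE each proposer offers the other exactly their discounted continuation value.
If the retailer keeps x when proposing and the supplier keeps y when proposing, then x = 300 − 0.41y and y = 300 − 0.41x.
Solving: x = 300(1 − 0.41) / (1 − 0.41·0.41) = 177 / 0.8319 ≈ 212.7660.
The supplier gets 300 − 212.7660 ≈ 87.2340.

87.23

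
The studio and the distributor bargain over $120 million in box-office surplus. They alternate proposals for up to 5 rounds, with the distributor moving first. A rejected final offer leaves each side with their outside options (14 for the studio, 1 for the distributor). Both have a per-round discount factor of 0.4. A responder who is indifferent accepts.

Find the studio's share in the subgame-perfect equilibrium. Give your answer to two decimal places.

Solve by backward induction from round 5.
Round 5 (the distributor proposes): the studio gets 14 if talks fail, so the distributor offers 14 and keeps 106.
Round 4 (the studio proposes): the distributor can get 106 next round, worth 0.4 × 106 = 42.4 now, so the studio offers 42.4, keeping 77.6.
Round 3 (the distributor proposes): the studio can get 77.6 next round, worth 0.4 × 77.6 = 31.04 now. The distributor offers 31.04 and keeps 120 − 31.04 = 88.96.
Round 2 (the studio proposes): the distributor can get 88.96 next round, worth 0.4 × 88.96 = 35.584 now, so the studio offers 35.584, keeping 84.416.
Round 1 (the distributor proposes): the studio can get 84.416 next round, worth 0.4 × 84.416 = 33.7664 now, so the distributor offers 33.7664, keeping 86.2336.

33.77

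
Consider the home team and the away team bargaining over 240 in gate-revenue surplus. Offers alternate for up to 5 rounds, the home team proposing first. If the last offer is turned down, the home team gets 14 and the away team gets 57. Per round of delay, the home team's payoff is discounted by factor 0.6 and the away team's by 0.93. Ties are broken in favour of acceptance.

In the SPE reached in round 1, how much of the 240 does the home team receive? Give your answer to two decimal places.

Round 5 (the home team proposes): the away team gets 57 if talks fail, so the home team offers 57 and keeps 183.
Round 4 (the away team proposes): the home team can get 183 next round, worth 0.6 × 183 = 109.8 now, so the away team offers 109.8, keeping 130.2.
Round 3 (the home team proposes): the away team can get 130.2 next round, worth 0.93 × 130.2 = 121.086 now, so the home team offers 121.086, keeping 118.914.
Round 2 (the away team proposes): the home team can get 118.914 next round, worth 0.6 × 118.914 = 71.3484 now, so the away team offers 71.3484, keeping 168.6516.
Round 1 (the home team proposes): the away team can get 168.6516 next round, worth 0.93 × 168.6516 = 156.845988 now. The home team offers 156.845988 and keeps 240 − 156.845988 = 83.154012.

83.15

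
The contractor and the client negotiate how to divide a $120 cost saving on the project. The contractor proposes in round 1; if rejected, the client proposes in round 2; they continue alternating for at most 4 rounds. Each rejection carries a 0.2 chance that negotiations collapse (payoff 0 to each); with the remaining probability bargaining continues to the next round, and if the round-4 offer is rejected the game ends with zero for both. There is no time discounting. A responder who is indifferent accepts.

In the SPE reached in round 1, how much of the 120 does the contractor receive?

39.36

By backward induction:
Round 4 (the client proposes): the contractor will accept anything ≥ 0, so the client offers 0 and keeps 120.
Round 3 (the contractor proposes): rejecting gives the client an expected 0.8 × 120 = 96, so the contractor offers 96, keeping 24.
Round 2 (the client proposes): rejecting gives the contractor an expected 0.8 × 24 = 19.2, so the client offers 19.2, keeping 100.8.
Round 1 (the contractor proposes): rejecting gives the client an expected 0.8 × 100.8 = 80.64, so the contractor offers 80.64, keeping 39.36.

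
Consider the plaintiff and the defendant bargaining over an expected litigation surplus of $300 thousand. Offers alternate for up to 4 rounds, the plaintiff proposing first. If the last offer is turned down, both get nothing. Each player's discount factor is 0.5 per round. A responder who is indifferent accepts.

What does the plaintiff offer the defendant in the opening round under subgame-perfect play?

112.5

Round 4 (the defendant proposes): rejection yields 0 for the plaintiff; the defendant offers 0 and keeps 300.
Round 3 (the plaintiff proposes): the defendant can get 300 next round, worth 0.5 × 300 = 150 now; the plaintiff offers that and keeps 150.
Round 2 (the defendant proposes): the plaintiff can get 150 next round, worth 0.5 × 150 = 75 now; the defendant offers that and keeps 225.
Round 1 (the plaintiff proposes): the defendant can get 225 next round, worth 0.5 × 225 = 112.5 now; the plaintiff offers that and keeps 187.5.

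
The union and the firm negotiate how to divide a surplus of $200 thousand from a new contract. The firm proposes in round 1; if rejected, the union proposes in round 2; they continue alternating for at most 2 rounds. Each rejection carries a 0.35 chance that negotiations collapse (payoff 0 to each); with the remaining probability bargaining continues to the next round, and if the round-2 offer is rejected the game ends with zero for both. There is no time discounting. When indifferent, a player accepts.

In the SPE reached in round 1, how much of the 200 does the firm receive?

By backward induction:
Round 2 (the union proposes): the firm will accept anything ≥ 0, so the union offers 0 and keeps 200.
Round 1 (the firm proposes): rejecting gives the union an expected 0.65 × 200 = 130; the firm offers that and keeps 70.

70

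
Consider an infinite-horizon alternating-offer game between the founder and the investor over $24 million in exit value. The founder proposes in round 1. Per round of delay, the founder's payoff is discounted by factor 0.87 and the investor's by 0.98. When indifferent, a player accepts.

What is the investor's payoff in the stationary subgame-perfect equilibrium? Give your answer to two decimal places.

In a stationary SPE each proposer offers the other exactly their discounted continuation value.
If the founder keeps x when proposing and the investor keeps y when proposing, then x = 24 − 0.98y and y = 24 − 0.87x.
Solving: x = 24(1 − 0.98) / (1 − 0.87·0.98) = 0.48 / 0.1474 ≈ 3.2564.
The investor gets 24 − 3.2564 ≈ 20.7436.

20.74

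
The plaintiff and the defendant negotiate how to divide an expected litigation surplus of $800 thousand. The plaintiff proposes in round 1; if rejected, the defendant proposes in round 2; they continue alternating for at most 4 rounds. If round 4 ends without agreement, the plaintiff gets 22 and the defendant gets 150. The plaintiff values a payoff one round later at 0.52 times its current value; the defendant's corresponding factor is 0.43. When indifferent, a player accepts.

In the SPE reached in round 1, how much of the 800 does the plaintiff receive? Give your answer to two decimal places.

560.08

Round 4 (the defendant proposes): the plaintiff gets 22 if talks fail, so the defendant offers 22 and keeps 778.
Round 3 (the plaintiff proposes): the defendant can get 778 next round, worth 0.43 × 778 = 334.54 now; the plaintiff offers that and keeps 465.46.
Round 2 (the defendant proposes): the plaintiff can get 465.46 next round, worth 0.52 × 465.46 = 242.0392 now, so the defendant offers 242.0392, keeping 557.9608.
Round 1 (the plaintiff proposes): the defendant can get 557.9608 next round, worth 0.43 × 557.9608 = 239.923144 now. The plaintiff offers 239.923144 and keeps 800 − 239.923144 = 560.076856.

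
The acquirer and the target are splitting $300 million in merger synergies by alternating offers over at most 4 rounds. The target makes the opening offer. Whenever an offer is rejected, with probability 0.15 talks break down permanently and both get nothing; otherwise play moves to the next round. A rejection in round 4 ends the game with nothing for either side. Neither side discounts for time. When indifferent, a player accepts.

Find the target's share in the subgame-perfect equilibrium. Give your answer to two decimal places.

Round 4 (the acquirer proposes): the target will accept anything ≥ 0, so the acquirer offers 0 and keeps 300.
Round 3 (the target proposes): rejecting gives the acquirer an expected 0.85 × 300 = 255. The target offers 255 and keeps 300 − 255 = 45.
Round 2 (the acquirer proposes): rejecting gives the target an expected 0.85 × 45 = 38.25, so the acquirer offers 38.25, keeping 261.75.
Round 1 (the target proposes): rejecting gives the acquirer an expected 0.85 × 261.75 = 222.4875. The target offers 222.4875 and keeps 300 − 222.4875 = 77.5125.

77.51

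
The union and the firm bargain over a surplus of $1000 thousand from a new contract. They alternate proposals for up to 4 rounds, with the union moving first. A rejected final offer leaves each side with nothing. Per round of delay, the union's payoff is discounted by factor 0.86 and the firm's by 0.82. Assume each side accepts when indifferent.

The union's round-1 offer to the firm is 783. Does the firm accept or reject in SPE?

Round 4 (the firm proposes): the union will accept anything ≥ 0, so the firm offers 0 and keeps 1000.
Round 3 (the union proposes): the firm can get 1000 next round, worth 0.82 × 1000 = 820 now; the union offers that and keeps 180.
Round 2 (the firm proposes): the union can get 180 next round, worth 0.86 × 180 = 154.8 now. The firm offers 154.8 and keeps 1000 − 154.8 = 845.2.
So by rejecting in round 1, the firm gets 845.2 next round, worth 0.82 × 845.2 = 693.064 now.
Offer 783 ≥ 693.064, so the firm accepts.

Accept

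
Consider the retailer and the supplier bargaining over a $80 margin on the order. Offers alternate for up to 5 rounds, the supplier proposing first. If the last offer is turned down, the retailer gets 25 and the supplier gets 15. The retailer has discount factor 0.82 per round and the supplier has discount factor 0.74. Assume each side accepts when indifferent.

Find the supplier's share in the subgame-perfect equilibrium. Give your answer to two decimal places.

43.39

Round 5 (the supplier proposes): the retailer gets 25 if talks fail, so the supplier offers 25 and keeps 55.
Round 4 (the retailer proposes): the supplier can get 55 next round, worth 0.74 × 55 = 40.7 now. The retailer offers 40.7 and keeps 80 − 40.7 = 39.3.
Round 3 (the supplier proposes): the retailer can get 39.3 next round, worth 0.82 × 39.3 = 32.226 now, so the supplier offers 32.226, keeping 47.774.
Round 2 (the retailer proposes): the supplier can get 47.774 next round, worth 0.74 × 47.774 = 35.35276 now; the retailer offers that and keeps 44.64724.
Round 1 (the supplier proposes): the retailer can get 44.64724 next round, worth 0.82 × 44.64724 = 36.6107368 now, so the supplier offers 36.6107368, keeping 43.3892632.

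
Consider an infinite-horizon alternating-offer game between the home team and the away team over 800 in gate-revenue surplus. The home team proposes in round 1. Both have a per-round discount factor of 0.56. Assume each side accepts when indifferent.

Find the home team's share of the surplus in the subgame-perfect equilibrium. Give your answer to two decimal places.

512.82

Let x be the home team's share when the home team proposes and y be the away team's share when the away team proposes.
The away team accepts iff offered ≥ 0.56·y, so x = 800 − 0.56y. Symmetrically y = 800 − 0.56x.
Substituting: x = 800 − 0.56(800 − 0.56x), giving x(1 − 0.56·0.56) = 800(1 − 0.56).
So x = 800 × 0.44 / 0.6864 ≈ 512.8205, and the away team receives 800 − x ≈ 287.1795.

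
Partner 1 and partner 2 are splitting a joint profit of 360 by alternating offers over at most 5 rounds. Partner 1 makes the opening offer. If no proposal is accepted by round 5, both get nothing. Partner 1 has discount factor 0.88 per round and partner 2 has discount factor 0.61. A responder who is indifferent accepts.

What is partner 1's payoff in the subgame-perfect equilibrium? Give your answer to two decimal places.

319.50

Work backward from the last round.
Round 5 (partner 1 proposes): partner 2 will accept anything ≥ 0, so partner 1 offers 0 and keeps 360.
Round 4 (partner 2 proposes): partner 1 can get 360 next round, worth 0.88 × 360 = 316.8 now; partner 2 offers that and keeps 43.2.
Round 3 (partner 1 proposes): partner 2 can get 43.2 next round, worth 0.61 × 43.2 = 26.352 now. Partner 1 offers 26.352 and keeps 360 − 26.352 = 333.648.
Round 2 (partner 2 proposes): partner 1 can get 333.648 next round, worth 0.88 × 333.648 = 293.61024 now, so partner 2 offers 293.61024, keeping 66.38976.
Round 1 (partner 1 proposes): partner 2 can get 66.38976 next round, worth 0.61 × 66.38976 = 40.4977536 now. Partner 1 offers 40.4977536 and keeps 360 − 40.4977536 = 319.5022464.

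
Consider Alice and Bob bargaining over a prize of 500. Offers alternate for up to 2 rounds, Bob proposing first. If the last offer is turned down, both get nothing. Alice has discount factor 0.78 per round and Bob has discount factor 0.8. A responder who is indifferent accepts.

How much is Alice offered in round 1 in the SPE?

Round 2 (Alice proposes): rejection yields 0 for Bob; Alice offers 0 and keeps 500.
Round 1 (Bob proposes): Alice can get 500 next round, worth 0.78 × 500 = 390 now. Bob offers 390 and keeps 500 − 390 = 110.

390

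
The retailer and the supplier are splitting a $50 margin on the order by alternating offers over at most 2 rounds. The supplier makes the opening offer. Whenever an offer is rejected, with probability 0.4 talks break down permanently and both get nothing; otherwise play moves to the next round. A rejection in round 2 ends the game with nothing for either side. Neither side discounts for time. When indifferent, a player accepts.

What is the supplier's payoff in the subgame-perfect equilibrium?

Round 2 (the retailer proposes): rejection yields 0 for the supplier; the retailer offers 0 and keeps 50.
Round 1 (the supplier proposes): rejecting gives the retailer an expected 0.6 × 50 = 30; the supplier offers that and keeps 20.

20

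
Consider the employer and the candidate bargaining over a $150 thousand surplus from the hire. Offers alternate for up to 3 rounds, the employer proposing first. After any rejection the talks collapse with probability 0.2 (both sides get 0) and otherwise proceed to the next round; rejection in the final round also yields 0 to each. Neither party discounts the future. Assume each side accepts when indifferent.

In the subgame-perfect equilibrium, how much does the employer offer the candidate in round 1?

24

By backward induction:
Round 3 (the employer proposes): the candidate will accept anything ≥ 0, so the employer offers 0 and keeps 150.
Round 2 (the candidate proposes): rejecting gives the employer an expected 0.8 × 150 = 120; the candidate offers that and keeps 30.
Round 1 (the employer proposes): rejecting gives the candidate an expected 0.8 × 30 = 24. The employer offers 24 and keeps 150 − 24 = 126.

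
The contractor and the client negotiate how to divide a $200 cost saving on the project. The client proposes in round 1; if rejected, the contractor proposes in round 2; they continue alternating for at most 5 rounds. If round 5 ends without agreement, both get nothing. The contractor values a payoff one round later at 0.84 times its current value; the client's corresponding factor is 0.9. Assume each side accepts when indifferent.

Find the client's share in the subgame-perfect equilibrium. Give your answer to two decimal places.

Round 5 (the client proposes): the contractor will accept anything ≥ 0, so the client offers 0 and keeps 200.
Round 4 (the contractor proposes): the client can get 200 next round, worth 0.9 × 200 = 180 now; the contractor offers that and keeps 20.
Round 3 (the client proposes): the contractor can get 20 next round, worth 0.84 × 20 = 16.8 now. The client offers 16.8 and keeps 200 − 16.8 = 183.2.
Round 2 (the contractor proposes): the client can get 183.2 next round, worth 0.9 × 183.2 = 164.88 now. The contractor offers 164.88 and keeps 200 − 164.88 = 35.12.
Round 1 (the client proposes): the contractor can get 35.12 next round, worth 0.84 × 35.12 = 29.5008 now. The client offers 29.5008 and keeps 200 − 29.5008 = 170.4992.

170.50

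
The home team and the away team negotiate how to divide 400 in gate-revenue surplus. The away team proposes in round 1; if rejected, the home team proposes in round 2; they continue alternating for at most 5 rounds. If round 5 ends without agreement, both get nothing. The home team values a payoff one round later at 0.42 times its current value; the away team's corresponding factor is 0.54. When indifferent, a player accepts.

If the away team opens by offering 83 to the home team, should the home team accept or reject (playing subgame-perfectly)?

Work out the home team's continuation value if the offer is rejected.
Round 5 (the away team proposes): the home team will accept anything ≥ 0, so the away team offers 0 and keeps 400.
Round 4 (the home team proposes): the away team can get 400 next round, worth 0.54 × 400 = 216 now; the home team offers that and keeps 184.
Round 3 (the away team proposes): the home team can get 184 next round, worth 0.42 × 184 = 77.28 now; the away team offers that and keeps 322.72.
Round 2 (the home team proposes): the away team can get 322.72 next round, worth 0.54 × 322.72 = 174.2688 now. The home team offers 174.2688 and keeps 400 − 174.2688 = 225.7312.
So by rejecting in round 1, the home team gets 225.7312 next round, worth 0.42 × 225.7312 = 94.807104 now.
Offer 83 < 94.807104, so the home team rejects.

Reject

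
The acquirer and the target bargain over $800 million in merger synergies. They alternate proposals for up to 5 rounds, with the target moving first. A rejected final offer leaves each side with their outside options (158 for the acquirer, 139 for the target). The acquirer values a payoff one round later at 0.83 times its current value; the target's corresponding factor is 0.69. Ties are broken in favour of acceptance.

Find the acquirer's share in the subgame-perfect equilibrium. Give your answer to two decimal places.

Round 5 (the target proposes): the acquirer gets 158 if talks fail, so the target offers 158 and keeps 642.
Round 4 (the acquirer proposes): the target can get 642 next round, worth 0.69 × 642 = 442.98 now, so the acquirer offers 442.98, keeping 357.02.
Round 3 (the target proposes): the acquirer can get 357.02 next round, worth 0.83 × 357.02 = 296.3266 now, so the target offers 296.3266, keeping 503.6734.
Round 2 (the acquirer proposes): the target can get 503.6734 next round, worth 0.69 × 503.6734 = 347.534646 now; the acquirer offers that and keeps 452.465354.
Round 1 (the target proposes): the acquirer can get 452.465354 next round, worth 0.83 × 452.465354 = 375.54624382 now; the target offers that and keeps 424.45375618.

375.55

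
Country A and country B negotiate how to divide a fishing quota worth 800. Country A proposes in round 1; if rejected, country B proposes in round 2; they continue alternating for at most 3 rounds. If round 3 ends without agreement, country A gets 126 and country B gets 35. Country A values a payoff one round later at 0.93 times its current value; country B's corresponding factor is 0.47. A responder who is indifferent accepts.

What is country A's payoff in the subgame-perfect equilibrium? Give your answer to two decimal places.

Round 3 (country A proposes): country B gets 35 if talks fail, so country A offers 35 and keeps 765.
Round 2 (country B proposes): country A can get 765 next round, worth 0.93 × 765 = 711.45 now, so country B offers 711.45, keeping 88.55.
Round 1 (country A proposes): country B can get 88.55 next round, worth 0.47 × 88.55 = 41.6185 now, so country A offers 41.6185, keeping 758.3815.

758.38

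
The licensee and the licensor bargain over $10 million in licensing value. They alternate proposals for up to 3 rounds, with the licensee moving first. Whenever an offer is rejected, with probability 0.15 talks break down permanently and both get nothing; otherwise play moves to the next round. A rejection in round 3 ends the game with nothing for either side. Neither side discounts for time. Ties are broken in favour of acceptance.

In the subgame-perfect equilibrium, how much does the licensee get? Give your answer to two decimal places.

By backward induction:
Round 3 (the licensee proposes): rejection yields 0 for the licensor; the licensee offers 0 and keeps 10.
Round 2 (the licensor proposes): rejecting gives the licensee an expected 0.85 × 10 = 8.5; the licensor offers that and keeps 1.5.
Round 1 (the licensee proposes): rejecting gives the licensor an expected 0.85 × 1.5 = 1.275. The licensee offers 1.275 and keeps 10 − 1.275 = 8.725.

8.73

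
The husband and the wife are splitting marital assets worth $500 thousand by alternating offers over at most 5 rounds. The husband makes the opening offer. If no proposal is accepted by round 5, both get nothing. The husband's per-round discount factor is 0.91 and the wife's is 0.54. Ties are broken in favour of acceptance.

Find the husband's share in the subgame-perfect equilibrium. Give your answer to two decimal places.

463.76

Round 5 (the husband proposes): the wife will accept anything ≥ 0, so the husband offers 0 and keeps 500.
Round 4 (the wife proposes): the husband can get 500 next round, worth 0.91 × 500 = 455 now. The wife offers 455 and keeps 500 − 455 = 45.
Round 3 (the husband proposes): the wife can get 45 next round, worth 0.54 × 45 = 24.3 now; the husband offers that and keeps 475.7.
Round 2 (the wife proposes): the husband can get 475.7 next round, worth 0.91 × 475.7 = 432.887 now, so the wife offers 432.887, keeping 67.113.
Round 1 (the husband proposes): the wife can get 67.113 next round, worth 0.54 × 67.113 = 36.24102 now; the husband offers that and keeps 463.75898.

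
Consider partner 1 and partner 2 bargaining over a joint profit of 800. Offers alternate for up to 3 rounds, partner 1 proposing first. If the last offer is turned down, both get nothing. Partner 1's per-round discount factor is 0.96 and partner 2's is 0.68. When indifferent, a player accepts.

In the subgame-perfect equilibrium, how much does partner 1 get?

Work backward from the last round.
Round 3 (partner 1 proposes): partner 2 will accept anything ≥ 0, so partner 1 offers 0 and keeps 800.
Round 2 (partner 2 proposes): partner 1 can get 800 next round, worth 0.96 × 800 = 768 now; partner 2 offers that and keeps 32.
Round 1 (partner 1 proposes): partner 2 can get 32 next round, worth 0.68 × 32 = 21.76 now. Partner 1 offers 21.76 and keeps 800 − 21.76 = 778.24.

778.24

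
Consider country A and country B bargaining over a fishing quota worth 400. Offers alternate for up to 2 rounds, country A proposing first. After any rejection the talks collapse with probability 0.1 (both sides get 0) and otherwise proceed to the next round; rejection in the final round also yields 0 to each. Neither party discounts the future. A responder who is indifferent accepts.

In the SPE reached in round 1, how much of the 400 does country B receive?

By backward induction:
Round 2 (country B proposes): rejection yields 0 for country A; country B offers 0 and keeps 400.
Round 1 (country A proposes): rejecting gives country B an expected 0.9 × 400 = 360, so country A offers 360, keeping 40.

360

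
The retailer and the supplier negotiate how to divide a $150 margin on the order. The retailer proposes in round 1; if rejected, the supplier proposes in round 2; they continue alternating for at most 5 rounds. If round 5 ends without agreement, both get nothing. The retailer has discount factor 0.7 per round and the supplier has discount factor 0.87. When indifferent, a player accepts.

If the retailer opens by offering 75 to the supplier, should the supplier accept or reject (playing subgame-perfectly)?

Accept

Work out the supplier's continuation value if the offer is rejected.
Round 5 (the retailer proposes): the supplier will accept anything ≥ 0, so the retailer offers 0 and keeps 150.
Round 4 (the supplier proposes): the retailer can get 150 next round, worth 0.7 × 150 = 105 now; the supplier offers that and keeps 45.
Round 3 (the retailer proposes): the supplier can get 45 next round, worth 0.87 × 45 = 39.15 now; the retailer offers that and keeps 110.85.
Round 2 (the supplier proposes): the retailer can get 110.85 next round, worth 0.7 × 110.85 = 77.595 now, so the supplier offers 77.595, keeping 72.405.
So by rejecting in round 1, the supplier gets 72.405 next round, worth 0.87 × 72.405 = 62.99235 now.
Offer 75 ≥ 62.99235, so the supplier accepts.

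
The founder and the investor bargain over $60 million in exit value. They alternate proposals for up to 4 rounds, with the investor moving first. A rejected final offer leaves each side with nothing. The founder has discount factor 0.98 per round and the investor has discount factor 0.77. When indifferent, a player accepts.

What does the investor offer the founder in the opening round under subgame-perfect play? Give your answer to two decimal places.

57.89

By backward induction:
Round 4 (the founder proposes): the investor will accept anything ≥ 0, so the founder offers 0 and keeps 60.
Round 3 (the investor proposes): the founder can get 60 next round, worth 0.98 × 60 = 58.8 now. The investor offers 58.8 and keeps 60 − 58.8 = 1.2.
Round 2 (the founder proposes): the investor can get 1.2 next round, worth 0.77 × 1.2 = 0.924 now, so the founder offers 0.924, keeping 59.076.
Round 1 (the investor proposes): the founder can get 59.076 next round, worth 0.98 × 59.076 = 57.89448 now, so the investor offers 57.89448, keeping 2.10552.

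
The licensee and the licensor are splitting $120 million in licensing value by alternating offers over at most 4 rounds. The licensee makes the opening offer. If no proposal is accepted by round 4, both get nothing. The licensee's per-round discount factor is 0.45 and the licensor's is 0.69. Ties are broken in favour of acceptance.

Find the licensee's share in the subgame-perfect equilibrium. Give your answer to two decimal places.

48.75

Round 4 (the licensor proposes): rejection yields 0 for the licensee; the licensor offers 0 and keeps 120.
Round 3 (the licensee proposes): the licensor can get 120 next round, worth 0.69 × 120 = 82.8 now. The licensee offers 82.8 and keeps 120 − 82.8 = 37.2.
Round 2 (the licensor proposes): the licensee can get 37.2 next round, worth 0.45 × 37.2 = 16.74 now; the licensor offers that and keeps 103.26.
Round 1 (the licensee proposes): the licensor can get 103.26 next round, worth 0.69 × 103.26 = 71.2494 now. The licensee offers 71.2494 and keeps 120 − 71.2494 = 48.7506.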